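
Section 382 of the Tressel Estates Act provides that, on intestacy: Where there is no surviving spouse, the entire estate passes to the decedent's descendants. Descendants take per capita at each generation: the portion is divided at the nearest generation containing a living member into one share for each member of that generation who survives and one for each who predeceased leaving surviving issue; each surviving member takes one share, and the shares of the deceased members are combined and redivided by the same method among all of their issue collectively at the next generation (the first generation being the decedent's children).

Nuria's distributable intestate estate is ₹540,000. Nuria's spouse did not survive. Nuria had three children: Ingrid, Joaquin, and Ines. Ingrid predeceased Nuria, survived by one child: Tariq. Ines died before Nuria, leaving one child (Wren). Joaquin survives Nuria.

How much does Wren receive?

The entire ₹540,000 passes to the descendants.
That amount (₹540,000) is divided at the children's generation into 3 shares of ₹180,000. Joaquin takes ₹180,000. The 2 shares of the deceased (Ingrid and Ines) are combined into a pool of ₹360,000.
That pool (₹360,000) is divided at the grandchildren's generation equally among Tariq and Wren: ₹180,000 each.

Wren receives ₹180,000.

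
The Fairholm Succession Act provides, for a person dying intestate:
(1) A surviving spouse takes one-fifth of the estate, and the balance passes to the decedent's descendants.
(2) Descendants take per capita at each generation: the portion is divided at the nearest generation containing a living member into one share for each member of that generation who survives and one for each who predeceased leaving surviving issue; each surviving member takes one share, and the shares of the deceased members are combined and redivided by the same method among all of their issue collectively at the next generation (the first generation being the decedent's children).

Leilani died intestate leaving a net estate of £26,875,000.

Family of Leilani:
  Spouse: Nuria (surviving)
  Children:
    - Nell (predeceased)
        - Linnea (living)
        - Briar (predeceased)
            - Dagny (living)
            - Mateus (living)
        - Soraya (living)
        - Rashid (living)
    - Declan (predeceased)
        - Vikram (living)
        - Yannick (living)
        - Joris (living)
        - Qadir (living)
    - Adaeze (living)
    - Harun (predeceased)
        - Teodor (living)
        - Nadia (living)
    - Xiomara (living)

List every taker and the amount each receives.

Nuria takes one-fifth of £26,875,000 = £5,375,000. The remaining £21,500,000 passes to the descendants.
The descendants' portion (£21,500,000) is divided at the children's generation into 5 shares of £4,300,000. Adaeze and Xiomara each take £4,300,000. The 3 shares of the deceased (Nell, Declan, and Harun) are combined into a pool of £12,900,000.
That pool (£12,900,000) is divided at the grandchildren's generation into 10 shares of £1,290,000. Linnea, Soraya, Rashid, Vikram, Yannick, Joris, Qadir, Teodor, and Nadia each take £1,290,000. The remaining share for the deceased Briar (£1,290,000) is carried to the next generation.
That pool (£1,290,000) is divided at the great-grandchildren's generation equally among Dagny and Mateus: £645,000 each.

Nuria: £5,375,000; Linnea: £1,290,000; Dagny: £645,000; Mateus: £645,000; Soraya: £1,290,000; Rashid: £1,290,000; Vikram: £1,290,000; Yannick: £1,290,000; Joris: £1,290,000; Qadir: £1,290,000; Adaeze: £4,300,000; Teodor: £1,290,000; Nadia: £1,290,000; Xiomara: £4,300,000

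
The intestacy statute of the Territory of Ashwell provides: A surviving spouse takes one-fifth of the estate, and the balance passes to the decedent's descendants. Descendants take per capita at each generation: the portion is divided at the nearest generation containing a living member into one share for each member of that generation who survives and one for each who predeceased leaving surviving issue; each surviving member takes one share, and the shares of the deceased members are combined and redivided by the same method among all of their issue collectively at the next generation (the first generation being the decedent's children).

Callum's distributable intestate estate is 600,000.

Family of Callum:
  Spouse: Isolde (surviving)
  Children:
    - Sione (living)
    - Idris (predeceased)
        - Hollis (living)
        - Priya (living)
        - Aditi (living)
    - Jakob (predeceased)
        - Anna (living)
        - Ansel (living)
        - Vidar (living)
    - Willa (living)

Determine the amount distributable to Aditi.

Aditi receives 40,000.

Isolde takes one-fifth of 600,000 = 120,000. The remaining 480,000 passes to the descendants.
The descendants' portion (480,000) is divided at the children's generation into 4 shares of 120,000. Sione and Willa each take 120,000. The 2 shares of the deceased (Idris and Jakob) are combined into a pool of 240,000.
That pool (240,000) is divided at the grandchildren's generation equally among Hollis, Priya, Aditi, Anna, Ansel, and Vidar: 40,000 each.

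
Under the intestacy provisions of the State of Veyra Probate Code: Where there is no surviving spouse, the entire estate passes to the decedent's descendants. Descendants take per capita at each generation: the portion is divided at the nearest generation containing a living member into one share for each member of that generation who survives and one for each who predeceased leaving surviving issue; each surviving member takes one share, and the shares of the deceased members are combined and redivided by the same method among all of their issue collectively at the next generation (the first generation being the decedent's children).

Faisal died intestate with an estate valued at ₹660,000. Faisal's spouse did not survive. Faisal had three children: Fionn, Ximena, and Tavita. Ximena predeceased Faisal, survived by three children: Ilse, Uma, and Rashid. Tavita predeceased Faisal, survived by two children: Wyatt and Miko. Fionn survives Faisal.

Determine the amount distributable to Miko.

The entire ₹660,000 passes to the descendants.
That amount (₹660,000) is divided at the children's generation into 3 shares of ₹220,000. Fionn takes ₹220,000. The 2 shares of the deceased (Ximena and Tavita) are combined into a pool of ₹440,000.
That pool (₹440,000) is divided at the grandchildren's generation equally among Ilse, Uma, Rashid, Wyatt, and Miko: ₹88,000 each.

Miko receives ₹88,000.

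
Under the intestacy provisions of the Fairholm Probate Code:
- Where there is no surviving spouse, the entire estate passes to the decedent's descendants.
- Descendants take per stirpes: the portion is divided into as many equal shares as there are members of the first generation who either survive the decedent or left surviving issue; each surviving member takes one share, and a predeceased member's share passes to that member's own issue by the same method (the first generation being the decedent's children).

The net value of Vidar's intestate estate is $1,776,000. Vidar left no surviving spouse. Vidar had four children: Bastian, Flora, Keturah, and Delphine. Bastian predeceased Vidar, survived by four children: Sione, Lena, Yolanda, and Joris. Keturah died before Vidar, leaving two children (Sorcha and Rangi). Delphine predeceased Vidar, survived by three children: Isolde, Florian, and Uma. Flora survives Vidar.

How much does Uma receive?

The entire $1,776,000 passes to the descendants.
That amount ($1,776,000) is divided into 4 shares of $444,000: Flora takes $444,000; Bastian's $444,000 share passes to Bastian's issue; Keturah's $444,000 share passes to Keturah's issue; Delphine's $444,000 share passes to Delphine's issue.
Bastian's share ($444,000) is divided into 4 shares of $111,000: Sione, Lena, Yolanda, and Joris each take $111,000.
Keturah's share ($444,000) is divided into 2 shares of $222,000: Sorcha and Rangi each take $222,000.
Delphine's share ($444,000) is divided into 3 shares of $148,000: Isolde, Florian, and Uma each take $148,000.

Uma receives $148,000.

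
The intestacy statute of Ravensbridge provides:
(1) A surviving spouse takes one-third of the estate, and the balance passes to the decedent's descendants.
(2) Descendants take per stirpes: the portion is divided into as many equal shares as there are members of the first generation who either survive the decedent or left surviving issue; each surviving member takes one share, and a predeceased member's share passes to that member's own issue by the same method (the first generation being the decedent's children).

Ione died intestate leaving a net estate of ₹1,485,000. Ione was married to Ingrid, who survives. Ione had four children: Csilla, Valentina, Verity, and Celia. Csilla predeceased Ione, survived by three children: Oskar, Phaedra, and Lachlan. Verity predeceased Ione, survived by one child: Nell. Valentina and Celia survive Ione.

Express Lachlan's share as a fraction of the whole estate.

Lachlan receives 1/18 of the estate.

Ingrid takes one-third of ₹1,485,000 = ₹495,000. The remaining ₹990,000 passes to the descendants.
The descendants' portion (₹990,000) is divided into 4 shares of ₹247,500: Valentina and Celia each take ₹247,500; Csilla's ₹247,500 share passes to Csilla's issue; Verity's ₹247,500 share passes to Verity's issue.
Csilla's share (₹247,500) is divided into 3 shares of ₹82,500: Oskar, Phaedra, and Lachlan each take ₹82,500.
Verity's share (₹247,500) passes entirely to Nell.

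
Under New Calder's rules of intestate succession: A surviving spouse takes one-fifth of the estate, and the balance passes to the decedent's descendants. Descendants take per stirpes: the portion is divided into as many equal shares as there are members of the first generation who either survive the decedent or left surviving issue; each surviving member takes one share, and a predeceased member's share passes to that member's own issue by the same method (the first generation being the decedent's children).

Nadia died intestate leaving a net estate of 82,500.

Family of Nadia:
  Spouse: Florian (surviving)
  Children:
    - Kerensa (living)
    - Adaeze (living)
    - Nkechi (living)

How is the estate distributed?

Florian takes one-fifth of 82,500 = 16,500. The remaining 66,000 passes to the descendants.
The descendants' portion (66,000) is divided into 3 shares of 22,000: Kerensa, Adaeze, and Nkechi each take 22,000.

Florian: 16,500; Kerensa: 22,000; Adaeze: 22,000; Nkechi: 22,000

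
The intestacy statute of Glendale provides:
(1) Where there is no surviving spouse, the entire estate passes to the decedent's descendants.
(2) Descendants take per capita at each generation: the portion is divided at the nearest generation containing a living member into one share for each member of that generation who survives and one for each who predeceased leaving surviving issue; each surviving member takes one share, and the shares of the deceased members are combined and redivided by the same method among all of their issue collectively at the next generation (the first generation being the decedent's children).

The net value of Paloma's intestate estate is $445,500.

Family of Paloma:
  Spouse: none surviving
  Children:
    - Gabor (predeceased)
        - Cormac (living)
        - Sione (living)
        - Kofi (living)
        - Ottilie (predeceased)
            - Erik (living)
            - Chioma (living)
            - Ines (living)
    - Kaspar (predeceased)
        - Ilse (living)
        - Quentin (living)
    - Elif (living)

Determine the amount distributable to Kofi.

The entire $445,500 passes to the descendants.
That amount ($445,500) is divided at the children's generation into 3 shares of $148,500. Elif takes $148,500. The 2 shares of the deceased (Gabor and Kaspar) are combined into a pool of $297,000.
That pool ($297,000) is divided at the grandchildren's generation into 6 shares of $49,500. Cormac, Sione, Kofi, Ilse, and Quentin each take $49,500. The remaining share for the deceased Ottilie ($49,500) is carried to the next generation.
That pool ($49,500) is divided at the great-grandchildren's generation equally among Erik, Chioma, and Ines: $16,500 each.

Kofi receives $49,500.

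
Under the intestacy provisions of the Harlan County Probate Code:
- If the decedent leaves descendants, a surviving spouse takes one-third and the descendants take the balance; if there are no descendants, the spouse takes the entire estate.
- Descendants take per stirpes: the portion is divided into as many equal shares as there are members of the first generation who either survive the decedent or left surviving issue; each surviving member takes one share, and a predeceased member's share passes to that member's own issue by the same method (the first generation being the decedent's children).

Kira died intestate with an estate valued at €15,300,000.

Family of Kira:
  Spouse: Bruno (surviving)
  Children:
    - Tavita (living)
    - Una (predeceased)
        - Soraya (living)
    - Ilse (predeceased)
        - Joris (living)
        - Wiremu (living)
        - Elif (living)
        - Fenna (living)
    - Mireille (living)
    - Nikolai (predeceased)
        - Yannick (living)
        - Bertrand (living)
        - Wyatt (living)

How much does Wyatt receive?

Bruno takes one-third of €15,300,000 = €5,100,000. The remaining €10,200,000 passes to the descendants.
The descendants' portion (€10,200,000) is divided into 5 shares of €2,040,000: Tavita and Mireille each take €2,040,000; Una's €2,040,000 share passes to Una's issue; Ilse's €2,040,000 share passes to Ilse's issue; Nikolai's €2,040,000 share passes to Nikolai's issue.
Una's share (€2,040,000) passes entirely to Soraya.
Ilse's share (€2,040,000) is divided into 4 shares of €510,000: Joris, Wiremu, Elif, and Fenna each take €510,000.
Nikolai's share (€2,040,000) is divided into 3 shares of €680,000: Yannick, Bertrand, and Wyatt each take €680,000.

Wyatt receives €680,000.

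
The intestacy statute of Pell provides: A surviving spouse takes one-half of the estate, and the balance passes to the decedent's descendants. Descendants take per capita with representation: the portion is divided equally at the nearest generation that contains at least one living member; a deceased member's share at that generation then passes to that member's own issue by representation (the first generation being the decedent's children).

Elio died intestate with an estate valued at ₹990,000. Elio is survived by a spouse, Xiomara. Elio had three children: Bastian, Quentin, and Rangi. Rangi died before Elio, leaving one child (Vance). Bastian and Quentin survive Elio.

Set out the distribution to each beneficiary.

Xiomara: ₹495,000; Bastian: ₹165,000; Quentin: ₹165,000; Vance: ₹165,000

Xiomara takes one-half of ₹990,000 = ₹495,000. The remaining ₹495,000 passes to the descendants.
The descendants' portion (₹495,000) is divided into 3 shares of ₹165,000: Bastian and Quentin each take ₹165,000; Rangi's ₹165,000 share passes to Rangi's issue.
Rangi's share (₹165,000) passes entirely to Vance.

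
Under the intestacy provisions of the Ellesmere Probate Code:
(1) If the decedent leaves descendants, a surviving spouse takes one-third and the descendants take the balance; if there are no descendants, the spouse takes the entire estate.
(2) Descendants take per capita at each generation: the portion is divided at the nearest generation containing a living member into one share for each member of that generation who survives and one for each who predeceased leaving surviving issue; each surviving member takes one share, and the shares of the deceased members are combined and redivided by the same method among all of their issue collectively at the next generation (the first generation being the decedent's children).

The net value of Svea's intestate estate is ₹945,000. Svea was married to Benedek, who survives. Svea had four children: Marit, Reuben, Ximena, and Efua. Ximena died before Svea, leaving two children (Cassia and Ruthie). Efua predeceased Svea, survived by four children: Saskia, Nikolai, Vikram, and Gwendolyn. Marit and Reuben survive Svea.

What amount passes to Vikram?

Vikram receives ₹52,500.

Benedek takes one-third of ₹945,000 = ₹315,000. The remaining ₹630,000 passes to the descendants.
The descendants' portion (₹630,000) is divided at the children's generation into 4 shares of ₹157,500. Marit and Reuben each take ₹157,500. The 2 shares of the deceased (Ximena and Efua) are combined into a pool of ₹315,000.
That pool (₹315,000) is divided at the grandchildren's generation equally among Cassia, Ruthie, Saskia, Nikolai, Vikram, and Gwendolyn: ₹52,500 each.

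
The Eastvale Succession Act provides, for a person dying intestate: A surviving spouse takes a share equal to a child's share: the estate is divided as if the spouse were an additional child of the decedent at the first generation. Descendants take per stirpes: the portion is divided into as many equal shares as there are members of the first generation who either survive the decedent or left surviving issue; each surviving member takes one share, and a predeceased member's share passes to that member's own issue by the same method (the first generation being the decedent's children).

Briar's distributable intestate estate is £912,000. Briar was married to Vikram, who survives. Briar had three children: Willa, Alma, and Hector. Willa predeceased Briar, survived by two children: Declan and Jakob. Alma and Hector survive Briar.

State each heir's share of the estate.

The spouse counts as an additional share at the children's level, so there are 4 primary shares of £228,000. Vikram takes one such share (£228,000).
The children's combined portion (£684,000) is divided into 3 shares of £228,000: Alma and Hector each take £228,000; Willa's £228,000 share passes to Willa's issue.
Willa's share (£228,000) is divided into 2 shares of £114,000: Declan and Jakob each take £114,000.

Vikram: £228,000; Declan: £114,000; Jakob: £114,000; Alma: £228,000; Hector: £228,000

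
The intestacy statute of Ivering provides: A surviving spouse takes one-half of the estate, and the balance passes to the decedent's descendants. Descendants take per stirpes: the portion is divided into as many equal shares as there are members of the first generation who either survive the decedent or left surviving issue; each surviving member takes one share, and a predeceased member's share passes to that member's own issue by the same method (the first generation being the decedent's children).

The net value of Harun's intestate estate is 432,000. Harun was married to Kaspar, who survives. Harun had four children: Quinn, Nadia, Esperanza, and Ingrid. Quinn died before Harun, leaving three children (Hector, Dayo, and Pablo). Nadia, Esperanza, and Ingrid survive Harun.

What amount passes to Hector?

Kaspar takes one-half of 432,000 = 216,000. The remaining 216,000 passes to the descendants.
The descendants' portion (216,000) is divided into 4 shares of 54,000: Nadia, Esperanza, and Ingrid each take 54,000; Quinn's 54,000 share passes to Quinn's issue.
Quinn's share (54,000) is divided into 3 shares of 18,000: Hector, Dayo, and Pablo each take 18,000.

Hector receives 18,000.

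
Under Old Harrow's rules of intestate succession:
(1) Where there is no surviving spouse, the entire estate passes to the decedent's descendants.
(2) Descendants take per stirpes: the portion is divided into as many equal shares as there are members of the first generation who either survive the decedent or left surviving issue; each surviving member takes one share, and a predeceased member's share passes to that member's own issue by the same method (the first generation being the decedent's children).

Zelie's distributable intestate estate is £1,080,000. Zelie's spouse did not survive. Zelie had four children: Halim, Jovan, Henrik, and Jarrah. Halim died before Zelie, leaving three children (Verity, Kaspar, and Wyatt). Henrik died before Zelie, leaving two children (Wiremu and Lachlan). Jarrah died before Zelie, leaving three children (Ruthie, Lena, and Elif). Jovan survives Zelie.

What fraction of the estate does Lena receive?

Lena receives 1/12 of the estate.

The entire £1,080,000 passes to the descendants.
That amount (£1,080,000) is divided into 4 shares of £270,000: Jovan takes £270,000; Halim's £270,000 share passes to Halim's issue; Henrik's £270,000 share passes to Henrik's issue; Jarrah's £270,000 share passes to Jarrah's issue.
Halim's share (£270,000) is divided into 3 shares of £90,000: Verity, Kaspar, and Wyatt each take £90,000.
Henrik's share (£270,000) is divided into 2 shares of £135,000: Wiremu and Lachlan each take £135,000.
Jarrah's share (£270,000) is divided into 3 shares of £90,000: Ruthie, Lena, and Elif each take £90,000.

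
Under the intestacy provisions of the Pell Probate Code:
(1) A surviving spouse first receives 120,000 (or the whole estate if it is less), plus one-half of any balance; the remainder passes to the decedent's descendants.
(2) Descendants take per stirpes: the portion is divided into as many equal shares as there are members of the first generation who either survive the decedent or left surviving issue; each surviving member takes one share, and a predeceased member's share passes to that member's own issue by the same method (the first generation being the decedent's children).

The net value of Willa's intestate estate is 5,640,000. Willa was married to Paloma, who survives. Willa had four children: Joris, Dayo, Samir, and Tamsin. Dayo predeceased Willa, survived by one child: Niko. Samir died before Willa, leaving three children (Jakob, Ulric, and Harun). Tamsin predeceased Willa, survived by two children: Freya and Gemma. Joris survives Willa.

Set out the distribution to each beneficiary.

Paloma first takes 120,000, leaving a balance of 5,520,000. Paloma then takes one-half of the balance (2,760,000), for a total of 2,880,000. The remaining 2,760,000 passes to the descendants.
The descendants' portion (2,760,000) is divided into 4 shares of 690,000: Joris takes 690,000; Dayo's 690,000 share passes to Dayo's issue; Samir's 690,000 share passes to Samir's issue; Tamsin's 690,000 share passes to Tamsin's issue.
Dayo's share (690,000) passes entirely to Niko.
Samir's share (690,000) is divided into 3 shares of 230,000: Jakob, Ulric, and Harun each take 230,000.
Tamsin's share (690,000) is divided into 2 shares of 345,000: Freya and Gemma each take 345,000.

Paloma: 2,880,000; Joris: 690,000; Niko: 690,000; Jakob: 230,000; Ulric: 230,000; Harun: 230,000; Freya: 345,000; Gemma: 345,000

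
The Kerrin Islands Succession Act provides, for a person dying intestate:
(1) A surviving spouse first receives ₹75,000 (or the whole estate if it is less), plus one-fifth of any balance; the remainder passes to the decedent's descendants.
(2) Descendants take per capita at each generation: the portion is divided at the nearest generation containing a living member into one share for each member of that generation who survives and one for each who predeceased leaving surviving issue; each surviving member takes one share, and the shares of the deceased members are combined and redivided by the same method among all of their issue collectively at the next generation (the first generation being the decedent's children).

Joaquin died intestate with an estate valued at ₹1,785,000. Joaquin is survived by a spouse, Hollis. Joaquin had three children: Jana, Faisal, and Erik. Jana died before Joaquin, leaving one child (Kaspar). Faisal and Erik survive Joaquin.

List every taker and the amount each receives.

Hollis: ₹417,000; Kaspar: ₹456,000; Faisal: ₹456,000; Erik: ₹456,000

Hollis first takes ₹75,000, leaving a balance of ₹1,710,000. Hollis then takes one-fifth of the balance (₹342,000), for a total of ₹417,000. The remaining ₹1,368,000 passes to the descendants.
The descendants' portion (₹1,368,000) is divided at the children's generation into 3 shares of ₹456,000. Faisal and Erik each take ₹456,000. The remaining share for the deceased Jana (₹456,000) is carried to the next generation.
That pool (₹456,000) passes entirely to Kaspar, the sole taker at the grandchildren's generation.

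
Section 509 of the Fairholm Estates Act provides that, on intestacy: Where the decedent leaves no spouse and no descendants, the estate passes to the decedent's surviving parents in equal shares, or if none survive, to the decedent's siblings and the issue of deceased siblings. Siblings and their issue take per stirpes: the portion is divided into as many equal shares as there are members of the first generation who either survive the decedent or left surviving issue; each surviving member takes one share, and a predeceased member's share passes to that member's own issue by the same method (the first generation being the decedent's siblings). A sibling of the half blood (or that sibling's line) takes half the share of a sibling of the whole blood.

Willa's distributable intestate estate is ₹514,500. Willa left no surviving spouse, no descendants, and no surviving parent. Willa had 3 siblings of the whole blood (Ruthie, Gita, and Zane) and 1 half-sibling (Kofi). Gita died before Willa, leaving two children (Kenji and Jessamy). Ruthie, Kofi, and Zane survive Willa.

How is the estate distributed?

The entire ₹514,500 passes to the siblings and their issue.
Counting each half-blood sibling's line as half a unit, there are 7/2 units in ₹514,500, so one unit is ₹147,000. Whole-blood lines (Ruthie, Gita, and Zane) take ₹147,000 each; half-blood lines (Kofi) take ₹73,500 each.
Gita's share (₹147,000) is divided into 2 shares of ₹73,500: Kenji and Jessamy each take ₹73,500.

Ruthie: ₹147,000; Kofi: ₹73,500; Kenji: ₹73,500; Jessamy: ₹73,500; Zane: ₹147,000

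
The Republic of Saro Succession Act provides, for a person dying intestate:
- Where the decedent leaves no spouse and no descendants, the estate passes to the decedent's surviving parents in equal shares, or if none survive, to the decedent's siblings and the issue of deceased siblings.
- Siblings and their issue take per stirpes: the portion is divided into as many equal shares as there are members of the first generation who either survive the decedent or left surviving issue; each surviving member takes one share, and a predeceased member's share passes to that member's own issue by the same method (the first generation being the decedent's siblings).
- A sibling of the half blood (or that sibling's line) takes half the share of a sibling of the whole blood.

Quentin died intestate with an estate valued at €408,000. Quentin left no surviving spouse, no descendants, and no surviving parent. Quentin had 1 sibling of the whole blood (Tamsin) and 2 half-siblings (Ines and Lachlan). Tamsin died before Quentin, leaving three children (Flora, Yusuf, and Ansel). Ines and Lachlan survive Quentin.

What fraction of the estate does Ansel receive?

The entire €408,000 passes to the siblings and their issue.
Counting each half-blood sibling's line as half a unit, there are 2 units in €408,000, so one unit is €204,000. Whole-blood lines (Tamsin) take €204,000 each; half-blood lines (Ines and Lachlan) take €102,000 each.
Tamsin's share (€204,000) is divided into 3 shares of €68,000: Flora, Yusuf, and Ansel each take €68,000.

Ansel receives 1/6 of the estate.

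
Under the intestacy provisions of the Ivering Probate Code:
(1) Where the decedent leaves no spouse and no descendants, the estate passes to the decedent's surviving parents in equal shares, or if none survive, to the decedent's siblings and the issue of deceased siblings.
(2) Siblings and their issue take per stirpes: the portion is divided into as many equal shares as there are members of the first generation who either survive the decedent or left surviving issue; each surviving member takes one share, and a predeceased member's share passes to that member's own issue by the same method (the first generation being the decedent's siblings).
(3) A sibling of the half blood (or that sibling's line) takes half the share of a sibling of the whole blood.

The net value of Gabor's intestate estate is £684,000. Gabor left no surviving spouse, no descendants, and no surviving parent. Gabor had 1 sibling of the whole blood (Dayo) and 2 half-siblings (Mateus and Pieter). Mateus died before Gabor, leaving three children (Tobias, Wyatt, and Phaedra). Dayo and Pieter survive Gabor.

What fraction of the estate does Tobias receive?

The entire £684,000 passes to the siblings and their issue.
Counting each half-blood sibling's line as half a unit, there are 2 units in £684,000, so one unit is £342,000. Whole-blood lines (Dayo) take £342,000 each; half-blood lines (Mateus and Pieter) take £171,000 each.
Mateus's share (£171,000) is divided into 3 shares of £57,000: Tobias, Wyatt, and Phaedra each take £57,000.

Tobias receives 1/12 of the estate.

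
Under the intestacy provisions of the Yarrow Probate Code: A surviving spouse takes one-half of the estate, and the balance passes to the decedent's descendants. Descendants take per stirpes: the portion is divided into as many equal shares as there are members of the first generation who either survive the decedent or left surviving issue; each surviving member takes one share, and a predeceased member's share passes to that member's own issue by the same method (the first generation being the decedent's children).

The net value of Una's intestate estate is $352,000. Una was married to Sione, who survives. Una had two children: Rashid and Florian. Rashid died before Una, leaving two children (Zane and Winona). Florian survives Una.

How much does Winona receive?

Sione takes one-half of $352,000 = $176,000. The remaining $176,000 passes to the descendants.
The descendants' portion ($176,000) is divided into 2 shares of $88,000: Florian takes $88,000; Rashid's $88,000 share passes to Rashid's issue.
Rashid's share ($88,000) is divided into 2 shares of $44,000: Zane and Winona each take $44,000.

Winona receives $44,000.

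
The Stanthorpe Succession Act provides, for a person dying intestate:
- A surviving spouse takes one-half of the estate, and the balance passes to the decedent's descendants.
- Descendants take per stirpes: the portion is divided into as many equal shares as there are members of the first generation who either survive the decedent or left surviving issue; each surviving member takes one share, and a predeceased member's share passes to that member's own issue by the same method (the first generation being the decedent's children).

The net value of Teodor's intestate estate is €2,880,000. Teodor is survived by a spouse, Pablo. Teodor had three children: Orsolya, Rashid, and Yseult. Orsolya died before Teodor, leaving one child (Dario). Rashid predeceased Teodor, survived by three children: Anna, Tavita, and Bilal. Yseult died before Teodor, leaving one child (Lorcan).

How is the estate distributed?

Pablo: €1,440,000; Dario: €480,000; Anna: €160,000; Tavita: €160,000; Bilal: €160,000; Lorcan: €480,000

Pablo takes one-half of €2,880,000 = €1,440,000. The remaining €1,440,000 passes to the descendants.
The descendants' portion (€1,440,000) is divided into 3 shares of €480,000: Orsolya's €480,000 share passes to Orsolya's issue; Rashid's €480,000 share passes to Rashid's issue; Yseult's €480,000 share passes to Yseult's issue.
Orsolya's share (€480,000) passes entirely to Dario.
Rashid's share (€480,000) is divided into 3 shares of €160,000: Anna, Tavita, and Bilal each take €160,000.
Yseult's share (€480,000) passes entirely to Lorcan.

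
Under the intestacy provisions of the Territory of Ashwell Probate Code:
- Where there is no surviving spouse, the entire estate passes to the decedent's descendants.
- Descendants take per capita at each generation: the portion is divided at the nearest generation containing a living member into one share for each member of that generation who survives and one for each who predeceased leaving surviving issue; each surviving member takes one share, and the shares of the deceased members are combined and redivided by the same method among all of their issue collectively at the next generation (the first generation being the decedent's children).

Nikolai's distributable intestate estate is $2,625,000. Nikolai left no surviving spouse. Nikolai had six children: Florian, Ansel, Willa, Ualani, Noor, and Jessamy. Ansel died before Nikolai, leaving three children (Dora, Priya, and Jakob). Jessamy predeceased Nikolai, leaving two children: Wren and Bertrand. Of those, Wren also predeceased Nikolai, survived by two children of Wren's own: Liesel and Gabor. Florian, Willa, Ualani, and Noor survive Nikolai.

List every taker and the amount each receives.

The entire $2,625,000 passes to the descendants.
That amount ($2,625,000) is divided at the children's generation into 6 shares of $437,500. Florian, Willa, Ualani, and Noor each take $437,500. The 2 shares of the deceased (Ansel and Jessamy) are combined into a pool of $875,000.
That pool ($875,000) is divided at the grandchildren's generation into 5 shares of $175,000. Dora, Priya, Jakob, and Bertrand each take $175,000. The remaining share for the deceased Wren ($175,000) is carried to the next generation.
That pool ($175,000) is divided at the great-grandchildren's generation equally among Liesel and Gabor: $87,500 each.

Florian: $437,500; Dora: $175,000; Priya: $175,000; Jakob: $175,000; Willa: $437,500; Ualani: $437,500; Noor: $437,500; Liesel: $87,500; Gabor: $87,500; Bertrand: $175,000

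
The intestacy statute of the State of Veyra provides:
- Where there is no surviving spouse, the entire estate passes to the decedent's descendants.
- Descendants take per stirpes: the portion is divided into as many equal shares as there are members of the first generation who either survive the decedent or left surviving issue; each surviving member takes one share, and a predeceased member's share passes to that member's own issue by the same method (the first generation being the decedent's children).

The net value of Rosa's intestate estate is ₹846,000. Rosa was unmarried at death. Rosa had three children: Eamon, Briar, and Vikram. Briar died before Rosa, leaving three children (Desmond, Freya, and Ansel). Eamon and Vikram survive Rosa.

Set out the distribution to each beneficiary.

Eamon: ₹282,000; Desmond: ₹94,000; Freya: ₹94,000; Ansel: ₹94,000; Vikram: ₹282,000

The entire ₹846,000 passes to the descendants.
That amount (₹846,000) is divided into 3 shares of ₹282,000: Eamon and Vikram each take ₹282,000; Briar's ₹282,000 share passes to Briar's issue.
Briar's share (₹282,000) is divided into 3 shares of ₹94,000: Desmond, Freya, and Ansel each take ₹94,000.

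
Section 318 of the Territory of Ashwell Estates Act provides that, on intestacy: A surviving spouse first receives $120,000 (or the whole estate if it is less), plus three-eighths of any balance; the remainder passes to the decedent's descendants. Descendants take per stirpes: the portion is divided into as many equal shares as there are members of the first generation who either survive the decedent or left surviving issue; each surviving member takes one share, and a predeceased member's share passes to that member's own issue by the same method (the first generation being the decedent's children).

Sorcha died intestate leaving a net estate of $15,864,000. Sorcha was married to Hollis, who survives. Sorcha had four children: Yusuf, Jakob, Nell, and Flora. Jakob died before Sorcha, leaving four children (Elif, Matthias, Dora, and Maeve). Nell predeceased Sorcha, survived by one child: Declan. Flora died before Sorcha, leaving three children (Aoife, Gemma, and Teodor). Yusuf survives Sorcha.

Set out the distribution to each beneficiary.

Hollis: $6,024,000; Yusuf: $2,460,000; Elif: $615,000; Matthias: $615,000; Dora: $615,000; Maeve: $615,000; Declan: $2,460,000; Aoife: $820,000; Gemma: $820,000; Teodor: $820,000

Hollis first takes $120,000, leaving a balance of $15,744,000. Hollis then takes three-eighths of the balance ($5,904,000), for a total of $6,024,000. The remaining $9,840,000 passes to the descendants.
The descendants' portion ($9,840,000) is divided into 4 shares of $2,460,000: Yusuf takes $2,460,000; Jakob's $2,460,000 share passes to Jakob's issue; Nell's $2,460,000 share passes to Nell's issue; Flora's $2,460,000 share passes to Flora's issue.
Jakob's share ($2,460,000) is divided into 4 shares of $615,000: Elif, Matthias, Dora, and Maeve each take $615,000.
Nell's share ($2,460,000) passes entirely to Declan.
Flora's share ($2,460,000) is divided into 3 shares of $820,000: Aoife, Gemma, and Teodor each take $820,000.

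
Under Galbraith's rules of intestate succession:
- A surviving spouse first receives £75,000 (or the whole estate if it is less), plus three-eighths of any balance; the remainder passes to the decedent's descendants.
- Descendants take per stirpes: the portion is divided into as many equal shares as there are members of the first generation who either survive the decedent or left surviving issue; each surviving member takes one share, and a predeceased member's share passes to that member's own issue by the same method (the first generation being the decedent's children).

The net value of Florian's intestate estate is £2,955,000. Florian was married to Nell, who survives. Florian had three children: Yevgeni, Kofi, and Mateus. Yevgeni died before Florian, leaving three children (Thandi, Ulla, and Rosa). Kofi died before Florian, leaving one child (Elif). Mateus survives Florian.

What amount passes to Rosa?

Nell first takes £75,000, leaving a balance of £2,880,000. Nell then takes three-eighths of the balance (£1,080,000), for a total of £1,155,000. The remaining £1,800,000 passes to the descendants.
The descendants' portion (£1,800,000) is divided into 3 shares of £600,000: Mateus takes £600,000; Yevgeni's £600,000 share passes to Yevgeni's issue; Kofi's £600,000 share passes to Kofi's issue.
Yevgeni's share (£600,000) is divided into 3 shares of £200,000: Thandi, Ulla, and Rosa each take £200,000.
Kofi's share (£600,000) passes entirely to Elif.

Rosa receives £200,000.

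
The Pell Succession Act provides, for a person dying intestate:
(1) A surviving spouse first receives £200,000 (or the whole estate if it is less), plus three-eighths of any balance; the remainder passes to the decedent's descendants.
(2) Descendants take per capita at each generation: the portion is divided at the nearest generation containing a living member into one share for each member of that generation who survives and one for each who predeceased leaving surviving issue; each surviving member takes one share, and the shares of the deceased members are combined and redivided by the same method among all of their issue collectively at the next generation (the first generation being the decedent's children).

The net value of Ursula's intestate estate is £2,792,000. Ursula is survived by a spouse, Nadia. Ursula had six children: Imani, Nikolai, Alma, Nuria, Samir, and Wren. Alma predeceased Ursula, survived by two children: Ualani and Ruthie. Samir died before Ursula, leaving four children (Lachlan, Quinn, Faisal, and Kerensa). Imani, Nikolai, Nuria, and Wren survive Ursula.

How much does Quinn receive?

Quinn receives £90,000.

Nadia first takes £200,000, leaving a balance of £2,592,000. Nadia then takes three-eighths of the balance (£972,000), for a total of £1,172,000. The remaining £1,620,000 passes to the descendants.
The descendants' portion (£1,620,000) is divided at the children's generation into 6 shares of £270,000. Imani, Nikolai, Nuria, and Wren each take £270,000. The 2 shares of the deceased (Alma and Samir) are combined into a pool of £540,000.
That pool (£540,000) is divided at the grandchildren's generation equally among Ualani, Ruthie, Lachlan, Quinn, Faisal, and Kerensa: £90,000 each.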